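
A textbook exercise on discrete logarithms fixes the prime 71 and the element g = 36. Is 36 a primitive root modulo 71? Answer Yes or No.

No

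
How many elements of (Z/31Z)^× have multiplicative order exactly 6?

2

φ(31) = 31 − 1 = 30 = 2 · 3 · 5.
Since (Z/31Z)^× is cyclic of order 30, the number of elements of order d is φ(d) when d | 30 and 0 otherwise.
6 = 2 · 3 divides 30, and φ(6) = 2.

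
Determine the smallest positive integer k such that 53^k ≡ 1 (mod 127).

126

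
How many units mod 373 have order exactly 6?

2

φ(373) = 373 − 1 = 372 = 2^2 · 3 · 31.
In a cyclic group of order 372, there are φ(d) elements of order d for each divisor d of 372, and zero for non-divisors.
6 = 2 · 3 divides 372, and φ(6) = 2.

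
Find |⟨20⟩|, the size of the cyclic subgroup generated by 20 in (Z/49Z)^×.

14

By Lagrange's theorem, ord_49(20) divides φ(49) = φ(7^2) = 7·(7−1) = 42 = 2 · 3 · 7.
Divisors of 42: 1, 2, 3, 6, 7, 14, 21, 42.
Compute 20^d (mod 49) for the divisors d until we hit 1:
20^1 ≡ 20 (mod 49)
20^2 ≡ 8 (mod 49)
20^3 ≡ 13 (mod 49)
20^6 ≡ 22 (mod 49)
20^7 ≡ 48 (mod 49)
20^14 ≡ 1 (mod 49) ✓
The smallest such exponent is 14, so the order of 20 is 14.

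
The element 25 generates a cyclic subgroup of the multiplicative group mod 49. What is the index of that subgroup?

2

The order of 25 must divide φ(49) = φ(7^2) = 7·(7−1) = 42 = 2 · 3 · 7.
Divisors of 42: 1, 2, 3, 6, 7, 14, 21, 42.
Compute 25^d (mod 49) for the divisors d until we hit 1:
25^1 ≡ 25 (mod 49)
25^2 ≡ 37 (mod 49)
25^3 ≡ 43 (mod 49)
25^6 ≡ 36 (mod 49)
25^7 ≡ 18 (mod 49)
25^14 ≡ 30 (mod 49)
25^21 ≡ 1 (mod 49) ✓
Thus |⟨25⟩| = ord(25) = 21.
Index = |(Z/49Z)^×| / |⟨25⟩| = 42 / 21 = 2.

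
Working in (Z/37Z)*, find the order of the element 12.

ord(12) | φ(37) = 37 − 1 = 36 = 2^2 · 3^2.
Divisors of 36: 1, 2, 3, 4, 6, 9, 12, 18, 36.
Check 12^d mod 37 for each divisor in increasing order:
12^1 ≡ 12 (mod 37)
12^2 ≡ 33 (mod 37)
12^3 ≡ 26 (mod 37)
12^4 ≡ 16 (mod 37)
12^6 ≡ 10 (mod 37)
12^9 ≡ 1 (mod 37) ✓
Therefore the multiplicative order of 12 modulo 37 is 9.

9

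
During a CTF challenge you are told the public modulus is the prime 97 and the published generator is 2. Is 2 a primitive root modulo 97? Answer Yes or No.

φ(97) = 97 − 1 = 96 = 2^5 · 3.
It suffices to check that the order of 2 is not a proper divisor of 96: compute 2^(96/q) for q ∈ {2, 3}.
2^48 ≡ 1 (mod 97)  [q = 2: ≡ 1 ✗]
2^32 ≡ 35 (mod 97)  [q = 3: ≢ 1 ✓]
Since 2^48 ≡ 1, the order of 2 divides 48 < 96, so 2 is not a primitive root.

No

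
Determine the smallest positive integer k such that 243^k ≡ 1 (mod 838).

The order of 243 must divide φ(838) = φ(2)·φ(419) = 1·418 = 418 = 2 · 11 · 19.
Divisors of 418: 1, 2, 11, 19, 22, 38, 209, 418.
Check 243^d mod 838 for each divisor in increasing order:
243^1 ≡ 243 (mod 838)
243^2 ≡ 389 (mod 838)
243^11 ≡ 379 (mod 838)
243^19 ≡ 13 (mod 838)
243^22 ≡ 343 (mod 838)
243^38 ≡ 169 (mod 838)
243^209 ≡ 1 (mod 838) ✓
Therefore the multiplicative order of 243 modulo 838 is 209.

209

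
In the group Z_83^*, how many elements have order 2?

φ(83) = 83 − 1 = 82 = 2 · 41.
Since (Z/83Z)^× is cyclic of order 82, the number of elements of order d is φ(d) when d | 82 and 0 otherwise.
2 | 82, and φ(2) = 2 − 1 = 1.

1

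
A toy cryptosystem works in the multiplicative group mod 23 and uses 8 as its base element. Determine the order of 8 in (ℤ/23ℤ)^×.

11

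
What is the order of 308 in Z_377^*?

By Lagrange's theorem, ord_377(308) divides φ(377) = φ(13·29) = (13−1)·(29−1) = 12·28 = 336 = 2^4 · 3 · 7.
Divisors of 336: 1, 2, 3, 4, 6, 7, 8, 12, 14, 16, 21, 24, 28, 42, 48, 56, 84, 112, 168, 336.
Compute 308^d (mod 377) for the divisors d until we hit 1:
308^1 ≡ 308
308^2 ≡ 237
308^3 ≡ 235
308^4 ≡ 373
308^6 ≡ 183
308^7 ≡ 191
308^8 ≡ 16
308^12 ≡ 313
308^14 ≡ 289
308^16 ≡ 256
308^21 ≡ 157
308^24 ≡ 326
308^28 ≡ 204
308^42 ≡ 144
308^48 ≡ 339
308^56 ≡ 146
308^84 ≡ 1
So ord_377(308) = 84.

84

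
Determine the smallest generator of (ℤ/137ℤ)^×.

3

φ(137) = 137 − 1 = 136 = 2^3 · 17.
Test candidates g = 2, 3, … against the prime factors q ∈ {2, 17} of φ(137): g is a generator iff g^(136/q) ≢ 1 for every such q.
g = 2: 2^68 ≡ 1 — hits 1, so not a primitive root.
g = 3: 3^68 ≡ 136; 3^8 ≡ 122 — none is 1, so 3 is a primitive root.
Hence the least primitive root of 137 is 3.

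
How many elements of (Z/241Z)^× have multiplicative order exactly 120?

φ(241) = 241 − 1 = 240 = 2^4 · 3 · 5.
Since (Z/241Z)^× is cyclic of order 240, the number of elements of order d is φ(d) when d | 240 and 0 otherwise.
120 = 2^3 · 3 · 5 divides 240, and φ(120) = 32.

32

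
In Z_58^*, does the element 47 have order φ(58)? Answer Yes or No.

φ(58) = φ(2)·φ(29) = 1·28 = 28 = 2^2 · 7.
An element g generates (Z/58Z)^× iff g^(28/q) ≢ 1 (mod 58) for each prime q ∈ {2, 7}.
47^14 ≡ 57 (mod 58)  [q = 2: ≢ 1 ✓]
47^4 ≡ 25 (mod 58)  [q = 7: ≢ 1 ✓]
None equal 1, so ord_58(47) = 28: 47 is a primitive root.

Yes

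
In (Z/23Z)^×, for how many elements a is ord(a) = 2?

1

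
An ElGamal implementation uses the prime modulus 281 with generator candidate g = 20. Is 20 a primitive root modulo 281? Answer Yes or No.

No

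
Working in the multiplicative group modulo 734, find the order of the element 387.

366

Since 387 ∈ (Z/734Z)^×, its order divides φ(734) = φ(2)·φ(367) = 1·366 = 366 = 2 · 3 · 61.
Divisors of 366: 1, 2, 3, 6, 61, 122, 183, 366.
Check 387^d mod 734 for each divisor in increasing order:
387^1 ≡ 387 (mod 734)
387^2 ≡ 33 (mod 734)
387^3 ≡ 293 (mod 734)
387^6 ≡ 705 (mod 734)
387^61 ≡ 451 (mod 734)
387^122 ≡ 83 (mod 734)
387^183 ≡ 733 (mod 734)
387^366 ≡ 1 (mod 734) ✓
So ord_734(387) = 366.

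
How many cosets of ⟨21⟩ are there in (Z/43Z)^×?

6

ord(21) | φ(43) = 43 − 1 = 42 = 2 · 3 · 7.
Divisors of 42: 1, 2, 3, 6, 7, 14, 21, 42.
Check 21^d mod 43 for each divisor in increasing order:
21^1 ≡ 21
21^2 ≡ 11
21^3 ≡ 16
21^6 ≡ 41
21^7 ≡ 1
The order of 21 is 7, so the subgroup it generates has 7 elements.
The index is φ(43) / ord(21) = 42 / 7 = 6.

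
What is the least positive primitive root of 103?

5

φ(103) = 103 − 1 = 102 = 2 · 3 · 17.
Test candidates g = 2, 3, … against the prime factors q ∈ {2, 3, 17} of φ(103): g is a generator iff g^(102/q) ≢ 1 for every such q.
g = 2: 2^51 ≡ 1 — hits 1, so not a primitive root.
g = 3: 3^51 ≡ 102; 3^34 ≡ 1 — hits 1, so not a primitive root.
g = 4: 4^51 ≡ 1 — hits 1, so not a primitive root.
g = 5: 5^51 ≡ 102; 5^34 ≡ 56; 5^6 ≡ 72 — none is 1, so 5 is a primitive root.
The smallest primitive root modulo 103 is 5.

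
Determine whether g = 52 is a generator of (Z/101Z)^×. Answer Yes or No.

φ(101) = 101 − 1 = 100 = 2^2 · 5^2.
It suffices to check that the order of 52 is not a proper divisor of 100: compute 52^(100/q) for q ∈ {2, 5}.
52^50 ≡ 1 (mod 101)  [q = 2: ≡ 1 ✗]
52^20 ≡ 87 (mod 101)  [q = 5: ≢ 1 ✓]
The check at q = 2 fails, so 52 generates a proper subgroup.

No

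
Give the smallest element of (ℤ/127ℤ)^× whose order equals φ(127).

3

φ(127) = 127 − 1 = 126 = 2 · 3^2 · 7.
g is a primitive root iff g^(126/q) ≢ 1 (mod 127) for each prime q ∈ {2, 3, 7}.
g = 2: 2^63 ≡ 1 — hits 1, so not a primitive root.
g = 3: 3^63 ≡ 126; 3^42 ≡ 107; 3^18 ≡ 4 — none is 1, so 3 is a primitive root.
So 3 is the smallest generator of (Z/127Z)^×.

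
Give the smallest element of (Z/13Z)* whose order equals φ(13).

2

φ(13) = 13 − 1 = 12 = 2^2 · 3.
Test candidates g = 2, 3, … against the prime factors q ∈ {2, 3} of φ(13): g is a generator iff g^(12/q) ≢ 1 for every such q.
g = 2: 2^6 ≡ 12; 2^4 ≡ 3 — none is 1, so 2 is a primitive root.
So 2 is the smallest generator of (Z/13Z)^×.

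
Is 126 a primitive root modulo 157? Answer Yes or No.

No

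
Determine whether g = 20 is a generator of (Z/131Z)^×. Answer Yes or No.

φ(131) = 131 − 1 = 130 = 2 · 5 · 13.
Test 20^(130/q) mod 131 for each prime factor q of 130:
20^65 ≡ 1 (mod 131)  [q = 2: ≡ 1 ✗]
20^26 ≡ 61 (mod 131)  [q = 5: ≢ 1 ✓]
20^10 ≡ 39 (mod 131)  [q = 13: ≢ 1 ✓]
Since 20^65 ≡ 1, the order of 20 divides 65 < 130, so 20 is not a primitive root.

No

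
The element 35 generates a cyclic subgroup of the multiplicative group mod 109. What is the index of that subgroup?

4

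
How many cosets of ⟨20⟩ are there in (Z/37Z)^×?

ord(20) | φ(37) = 37 − 1 = 36 = 2^2 · 3^2.
Divisors of 36: 1, 2, 3, 4, 6, 9, 12, 18, 36.
Test each divisor d:
20^1 ≡ 20 (mod 37)
20^2 ≡ 30 (mod 37)
20^3 ≡ 8 (mod 37)
20^4 ≡ 12 (mod 37)
20^6 ≡ 27 (mod 37)
20^9 ≡ 31 (mod 37)
20^12 ≡ 26 (mod 37)
20^18 ≡ 36 (mod 37)
20^36 ≡ 1 (mod 37) ✓
So ord_37(20) = 36, hence |⟨20⟩| = 36.
Index = |(Z/37Z)^×| / |⟨20⟩| = 36 / 36 = 1.

1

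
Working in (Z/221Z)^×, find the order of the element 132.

Since 132 ∈ (Z/221Z)^×, its order divides φ(221) = φ(13·17) = (13−1)·(17−1) = 12·16 = 192 = 2^6 · 3.
Divisors of 192: 1, 2, 3, 4, 6, 8, 12, 16, 24, 32, 48, 64, 96, 192.
Compute 132^d (mod 221) for the divisors d until we hit 1:
132^1 ≡ 132
132^2 ≡ 186
132^3 ≡ 21
132^4 ≡ 120
132^6 ≡ 220
132^8 ≡ 35
132^12 ≡ 1
The smallest such exponent is 12, so the order of 132 is 12.

12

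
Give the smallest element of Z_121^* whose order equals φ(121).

2

φ(121) = φ(11^2) = 11·(11−1) = 110 = 2 · 5 · 11.
Test candidates g = 2, 3, … against the prime factors q ∈ {2, 5, 11} of φ(121): g is a generator iff g^(110/q) ≢ 1 for every such q.
g = 2: 2^55 ≡ 120; 2^22 ≡ 81; 2^10 ≡ 56 — none is 1, so 2 is a primitive root.
Hence the least primitive root of 121 is 2.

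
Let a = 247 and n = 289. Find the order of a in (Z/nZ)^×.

136

The order of 247 must divide φ(289) = φ(17^2) = 17·(17−1) = 272 = 2^4 · 17.
Divisors of 272: 1, 2, 4, 8, 16, 17, 34, 68, 136, 272.
Evaluate successive powers at the divisors of 272:
247^1 ≡ 247 (mod 289)
247^2 ≡ 30 (mod 289)
247^4 ≡ 33 (mod 289)
247^8 ≡ 222 (mod 289)
247^16 ≡ 154 (mod 289)
247^17 ≡ 179 (mod 289)
247^34 ≡ 251 (mod 289)
247^68 ≡ 288 (mod 289)
247^136 ≡ 1 (mod 289) ✓
Therefore the multiplicative order of 247 modulo 289 is 136.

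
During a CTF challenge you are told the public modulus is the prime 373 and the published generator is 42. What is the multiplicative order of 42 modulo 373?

372

By Lagrange's theorem, ord_373(42) divides φ(373) = 373 − 1 = 372 = 2^2 · 3 · 31.
Divisors of 372: 1, 2, 3, 4, 6, 12, 31, 62, 93, 124, 186, 372.
Evaluate successive powers at the divisors of 372:
42^1 ≡ 42
42^2 ≡ 272
42^3 ≡ 234
42^4 ≡ 130
42^6 ≡ 298
42^12 ≡ 30
42^31 ≡ 173
42^62 ≡ 89
42^93 ≡ 104
42^124 ≡ 88
42^186 ≡ 372
42^372 ≡ 1
The smallest such exponent is 372, so the order of 42 is 372.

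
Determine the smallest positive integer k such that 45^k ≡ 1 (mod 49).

42

By Lagrange's theorem, ord_49(45) divides φ(49) = φ(7^2) = 7·(7−1) = 42 = 2 · 3 · 7.
Divisors of 42: 1, 2, 3, 6, 7, 14, 21, 42.
Evaluate successive powers at the divisors of 42:
45^1 ≡ 45 (mod 49)
45^2 ≡ 16 (mod 49)
45^3 ≡ 34 (mod 49)
45^6 ≡ 29 (mod 49)
45^7 ≡ 31 (mod 49)
45^14 ≡ 30 (mod 49)
45^21 ≡ 48 (mod 49)
45^42 ≡ 1 (mod 49) ✓
So ord_49(45) = 42.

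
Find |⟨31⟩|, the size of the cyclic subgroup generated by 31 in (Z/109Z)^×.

54

Since 31 ∈ (Z/109Z)^×, its order divides φ(109) = 109 − 1 = 108 = 2^2 · 3^3.
Divisors of 108: 1, 2, 3, 4, 6, 9, 12, 18, 27, 36, 54, 108.
Check 31^d mod 109 for each divisor in increasing order:
31^1 ≡ 31 (mod 109)
31^2 ≡ 89 (mod 109)
31^3 ≡ 34 (mod 109)
31^4 ≡ 73 (mod 109)
31^6 ≡ 66 (mod 109)
31^9 ≡ 64 (mod 109)
31^12 ≡ 105 (mod 109)
31^18 ≡ 63 (mod 109)
31^27 ≡ 108 (mod 109)
31^36 ≡ 45 (mod 109)
31^54 ≡ 1 (mod 109) ✓
Hence ord(31) = 54.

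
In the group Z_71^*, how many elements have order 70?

24

φ(71) = 71 − 1 = 70 = 2 · 5 · 7.
Since (Z/71Z)^× is cyclic of order 70, the number of elements of order d is φ(d) when d | 70 and 0 otherwise.
70 = 2 · 5 · 7 divides 70, and φ(70) = 24.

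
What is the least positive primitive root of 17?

3

φ(17) = 17 − 1 = 16 = 2^4.
g is a primitive root iff g^(16/q) ≢ 1 (mod 17) for each prime q ∈ {2}.
g = 2: 2^8 ≡ 1 — hits 1, so not a primitive root.
g = 3: 3^8 ≡ 16 — none is 1, so 3 is a primitive root.
The smallest primitive root modulo 17 is 3.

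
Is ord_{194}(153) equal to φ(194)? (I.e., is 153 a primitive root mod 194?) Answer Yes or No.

Yes

φ(194) = φ(2)·φ(97) = 1·96 = 96 = 2^5 · 3.
It suffices to check that the order of 153 is not a proper divisor of 96: compute 153^(96/q) for q ∈ {2, 3}.
153^48 ≡ 193 (mod 194)  [q = 2: ≢ 1 ✓]
153^32 ≡ 35 (mod 194)  [q = 3: ≢ 1 ✓]
Every test exponent gives a nontrivial residue, hence 153 generates the full group.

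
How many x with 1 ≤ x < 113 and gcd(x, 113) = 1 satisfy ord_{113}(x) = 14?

φ(113) = 113 − 1 = 112 = 2^4 · 7.
Since (Z/113Z)^× is cyclic of order 112, the number of elements of order d is φ(d) when d | 112 and 0 otherwise.
14 = 2 · 7 divides 112, and φ(14) = 6.

6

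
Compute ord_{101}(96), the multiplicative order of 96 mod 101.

The order of 96 must divide φ(101) = 101 − 1 = 100 = 2^2 · 5^2.
Divisors of 100: 1, 2, 4, 5, 10, 20, 25, 50, 100.
Test each divisor d:
96^1 ≡ 96
96^2 ≡ 25
96^4 ≡ 19
96^5 ≡ 6
96^10 ≡ 36
96^20 ≡ 84
96^25 ≡ 100
96^50 ≡ 1
Therefore the multiplicative order of 96 modulo 101 is 50.

50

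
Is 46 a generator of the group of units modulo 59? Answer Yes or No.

No

φ(59) = 59 − 1 = 58 = 2 · 29.
An element g generates (Z/59Z)^× iff g^(58/q) ≢ 1 (mod 59) for each prime q ∈ {2, 29}.
46^29 ≡ 1 (mod 59)  [q = 2: ≡ 1 ✗]
46^2 ≡ 51 (mod 59)  [q = 29: ≢ 1 ✓]
46^29 ≡ 1 shows ord(46) | 29, strictly less than φ(59); not a primitive root.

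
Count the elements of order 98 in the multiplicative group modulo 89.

0

φ(89) = 89 − 1 = 88 = 2^3 · 11.
Since (Z/89Z)^× is cyclic of order 88, the number of elements of order d is φ(d) when d | 88 and 0 otherwise.
Since 98 ∤ 88, the count is 0.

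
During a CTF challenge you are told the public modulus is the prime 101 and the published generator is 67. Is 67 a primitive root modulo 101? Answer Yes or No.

φ(101) = 101 − 1 = 100 = 2^2 · 5^2.
It suffices to check that the order of 67 is not a proper divisor of 100: compute 67^(100/q) for q ∈ {2, 5}.
67^50 ≡ 100 (mod 101)  [q = 2: ≢ 1 ✓]
67^20 ≡ 95 (mod 101)  [q = 5: ≢ 1 ✓]
Every test exponent gives a nontrivial residue, hence 67 generates the full group.

Yes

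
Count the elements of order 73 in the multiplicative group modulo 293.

φ(293) = 293 − 1 = 292 = 2^2 · 73.
In a cyclic group of order 292, there are φ(d) elements of order d for each divisor d of 292, and zero for non-divisors.
73 | 292, and φ(73) = 73 − 1 = 72.

72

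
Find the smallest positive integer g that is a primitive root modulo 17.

φ(17) = 17 − 1 = 16 = 2^4.
Test candidates g = 2, 3, … against the prime factors q ∈ {2} of φ(17): g is a generator iff g^(16/q) ≢ 1 for every such q.
g = 2: 2^8 ≡ 1 — hits 1, so not a primitive root.
g = 3: 3^8 ≡ 16 — none is 1, so 3 is a primitive root.
So 3 is the smallest generator of (Z/17Z)^×.

3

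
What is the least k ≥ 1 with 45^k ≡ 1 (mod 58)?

7

ord(45) | φ(58) = φ(2)·φ(29) = 1·28 = 28 = 2^2 · 7.
Divisors of 28: 1, 2, 4, 7, 14, 28.
Evaluate successive powers at the divisors of 28:
45^1 ≡ 45 (mod 58)
45^2 ≡ 53 (mod 58)
45^4 ≡ 25 (mod 58)
45^7 ≡ 1 (mod 58) ✓
So ord_58(45) = 7.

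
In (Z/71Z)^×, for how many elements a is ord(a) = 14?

6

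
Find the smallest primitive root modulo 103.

5

φ(103) = 103 − 1 = 102 = 2 · 3 · 17.
g is a primitive root iff g^(102/q) ≢ 1 (mod 103) for each prime q ∈ {2, 3, 17}.
g = 2: 2^51 ≡ 1 — hits 1, so not a primitive root.
g = 3: 3^51 ≡ 102; 3^34 ≡ 1 — hits 1, so not a primitive root.
g = 4: 4^51 ≡ 1 — hits 1, so not a primitive root.
g = 5: 5^51 ≡ 102; 5^34 ≡ 56; 5^6 ≡ 72 — none is 1, so 5 is a primitive root.
So 5 is the smallest generator of (Z/103Z)^×.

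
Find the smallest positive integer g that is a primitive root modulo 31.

3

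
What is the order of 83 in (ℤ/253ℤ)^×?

The order of 83 must divide φ(253) = φ(11·23) = (11−1)·(23−1) = 10·22 = 220 = 2^2 · 5 · 11.
Divisors of 220: 1, 2, 4, 5, 10, 11, 20, 22, 44, 55, 110, 220.
Check 83^d mod 253 for each divisor in increasing order:
83^1 ≡ 83 (mod 253)
83^2 ≡ 58 (mod 253)
83^4 ≡ 75 (mod 253)
83^5 ≡ 153 (mod 253)
83^10 ≡ 133 (mod 253)
83^11 ≡ 160 (mod 253)
83^20 ≡ 232 (mod 253)
83^22 ≡ 47 (mod 253)
83^44 ≡ 185 (mod 253)
83^55 ≡ 252 (mod 253)
83^110 ≡ 1 (mod 253) ✓
So ord_253(83) = 110.

110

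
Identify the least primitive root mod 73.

φ(73) = 73 − 1 = 72 = 2^3 · 3^2.
g is a primitive root iff g^(72/q) ≢ 1 (mod 73) for each prime q ∈ {2, 3}.
g = 2: 2^36 ≡ 1 — hits 1, so not a primitive root.
g = 3: 3^36 ≡ 1 — hits 1, so not a primitive root.
g = 4: 4^36 ≡ 1 — hits 1, so not a primitive root.
g = 5: 5^36 ≡ 72; 5^24 ≡ 8 — none is 1, so 5 is a primitive root.
The smallest primitive root modulo 73 is 5.

5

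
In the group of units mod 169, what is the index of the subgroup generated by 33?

ord(33) | φ(169) = φ(13^2) = 13·(13−1) = 156 = 2^2 · 3 · 13.
Divisors of 156: 1, 2, 3, 4, 6, 12, 13, 26, 39, 52, 78, 156.
Compute 33^d (mod 169) for the divisors d until we hit 1:
33^1 ≡ 33
33^2 ≡ 75
33^3 ≡ 109
33^4 ≡ 48
33^6 ≡ 51
33^12 ≡ 66
33^13 ≡ 150
33^26 ≡ 23
33^39 ≡ 70
33^52 ≡ 22
33^78 ≡ 168
33^156 ≡ 1
So ord_169(33) = 156, hence |⟨33⟩| = 156.
[(Z/169Z)^× : ⟨33⟩] = 156/156 = 1.

1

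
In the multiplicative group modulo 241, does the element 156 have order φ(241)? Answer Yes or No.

φ(241) = 241 − 1 = 240 = 2^4 · 3 · 5.
It suffices to check that the order of 156 is not a proper divisor of 240: compute 156^(240/q) for q ∈ {2, 3, 5}.
156^120 ≡ 240 (mod 241)  [q = 2: ≢ 1 ✓]
156^80 ≡ 1 (mod 241)  [q = 3: ≡ 1 ✗]
156^48 ≡ 98 (mod 241)  [q = 5: ≢ 1 ✓]
156^80 ≡ 1 shows ord(156) | 80, strictly less than φ(241); not a primitive root.

No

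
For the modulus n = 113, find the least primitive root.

φ(113) = 113 − 1 = 112 = 2^4 · 7.
Test candidates g = 2, 3, … against the prime factors q ∈ {2, 7} of φ(113): g is a generator iff g^(112/q) ≢ 1 for every such q.
g = 2: 2^56 ≡ 1 — hits 1, so not a primitive root.
g = 3: 3^56 ≡ 112; 3^16 ≡ 49 — none is 1, so 3 is a primitive root.
So 3 is the smallest generator of (Z/113Z)^×.

3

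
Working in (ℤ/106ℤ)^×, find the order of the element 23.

4

Since 23 ∈ (Z/106Z)^×, its order divides φ(106) = φ(2)·φ(53) = 1·52 = 52 = 2^2 · 13.
Divisors of 52: 1, 2, 4, 13, 26, 52.
Test each divisor d:
23^1 ≡ 23
23^2 ≡ 105
23^4 ≡ 1
Hence ord(23) = 4.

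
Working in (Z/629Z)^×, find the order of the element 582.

ord(582) | φ(629) = φ(17·37) = (17−1)·(37−1) = 16·36 = 576 = 2^6 · 3^2.
Divisors of 576: 1, 2, 3, 4, 6, 8, 9, 12, 16, 18, 24, 32, 36, 48, 64, 72, 96, 144, 192, 288, 576.
Evaluate successive powers at the divisors of 576:
582^1 ≡ 582 (mod 629)
582^2 ≡ 322 (mod 629)
582^3 ≡ 591 (mod 629)
582^4 ≡ 528 (mod 629)
582^6 ≡ 186 (mod 629)
582^8 ≡ 137 (mod 629)
582^9 ≡ 480 (mod 629)
582^12 ≡ 1 (mod 629) ✓
So ord_629(582) = 12.

12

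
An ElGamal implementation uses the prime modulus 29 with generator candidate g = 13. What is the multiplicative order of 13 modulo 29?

14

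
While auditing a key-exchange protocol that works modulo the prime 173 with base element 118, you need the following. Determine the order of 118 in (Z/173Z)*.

ord(118) | φ(173) = 173 − 1 = 172 = 2^2 · 43.
Divisors of 172: 1, 2, 4, 43, 86, 172.
Test each divisor d:
118^1 ≡ 118 (mod 173)
118^2 ≡ 84 (mod 173)
118^4 ≡ 136 (mod 173)
118^43 ≡ 1 (mod 173) ✓
So ord_173(118) = 43.

43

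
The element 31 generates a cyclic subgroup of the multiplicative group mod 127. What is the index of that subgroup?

2

The order of 31 must divide φ(127) = 127 − 1 = 126 = 2 · 3^2 · 7.
Divisors of 126: 1, 2, 3, 6, 7, 9, 14, 18, 21, 42, 63, 126.
Test each divisor d:
31^1 ≡ 31 (mod 127)
31^2 ≡ 72 (mod 127)
31^3 ≡ 73 (mod 127)
31^6 ≡ 122 (mod 127)
31^7 ≡ 99 (mod 127)
31^9 ≡ 16 (mod 127)
31^14 ≡ 22 (mod 127)
31^18 ≡ 2 (mod 127)
31^21 ≡ 19 (mod 127)
31^42 ≡ 107 (mod 127)
31^63 ≡ 1 (mod 127) ✓
Thus |⟨31⟩| = ord(31) = 63.
Index = |(Z/127Z)^×| / |⟨31⟩| = 126 / 63 = 2.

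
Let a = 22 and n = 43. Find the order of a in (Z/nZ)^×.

By Lagrange's theorem, ord_43(22) divides φ(43) = 43 − 1 = 42 = 2 · 3 · 7.
Divisors of 42: 1, 2, 3, 6, 7, 14, 21, 42.
Test each divisor d:
22^1 ≡ 22
22^2 ≡ 11
22^3 ≡ 27
22^6 ≡ 41
22^7 ≡ 42
22^14 ≡ 1
The smallest such exponent is 14, so the order of 22 is 14.

14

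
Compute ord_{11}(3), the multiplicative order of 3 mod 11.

5

The order of 3 must divide φ(11) = 11 − 1 = 10 = 2 · 5.
Divisors of 10: 1, 2, 5, 10.
Check 3^d mod 11 for each divisor in increasing order:
3^1 ≡ 3
3^2 ≡ 9
3^5 ≡ 1
The smallest such exponent is 5, so the order of 3 is 5.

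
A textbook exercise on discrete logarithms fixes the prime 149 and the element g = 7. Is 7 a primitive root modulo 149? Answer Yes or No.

No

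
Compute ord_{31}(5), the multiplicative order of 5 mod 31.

Since 5 ∈ (Z/31Z)^×, its order divides φ(31) = 31 − 1 = 30 = 2 · 3 · 5.
Divisors of 30: 1, 2, 3, 5, 6, 10, 15, 30.
Compute 5^d (mod 31) for the divisors d until we hit 1:
5^1 ≡ 5 (mod 31)
5^2 ≡ 25 (mod 31)
5^3 ≡ 1 (mod 31) ✓
The smallest such exponent is 3, so the order of 5 is 3.

3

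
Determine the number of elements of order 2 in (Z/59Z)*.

1

φ(59) = 59 − 1 = 58 = 2 · 29.
(Z/59Z)^× is cyclic (|G| = 58); a cyclic group of order m has exactly φ(d) elements of each order d | m, and none otherwise.
2 | 58, and φ(2) = 2 − 1 = 1.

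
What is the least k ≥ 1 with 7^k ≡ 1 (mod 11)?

10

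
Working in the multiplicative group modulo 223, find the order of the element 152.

ord(152) | φ(223) = 223 − 1 = 222 = 2 · 3 · 37.
Divisors of 222: 1, 2, 3, 6, 37, 74, 111, 222.
Check 152^d mod 223 for each divisor in increasing order:
152^1 ≡ 152 (mod 223)
152^2 ≡ 135 (mod 223)
152^3 ≡ 4 (mod 223)
152^6 ≡ 16 (mod 223)
152^37 ≡ 39 (mod 223)
152^74 ≡ 183 (mod 223)
152^111 ≡ 1 (mod 223) ✓
Therefore the multiplicative order of 152 modulo 223 is 111.

111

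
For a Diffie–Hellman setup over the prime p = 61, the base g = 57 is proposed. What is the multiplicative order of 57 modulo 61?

ord(57) | φ(61) = 61 − 1 = 60 = 2^2 · 3 · 5.
Divisors of 60: 1, 2, 3, 4, 5, 6, 10, 12, 15, 20, 30, 60.
Test each divisor d:
57^1 ≡ 57 (mod 61)
57^2 ≡ 16 (mod 61)
57^3 ≡ 58 (mod 61)
57^4 ≡ 12 (mod 61)
57^5 ≡ 13 (mod 61)
57^6 ≡ 9 (mod 61)
57^10 ≡ 47 (mod 61)
57^12 ≡ 20 (mod 61)
57^15 ≡ 1 (mod 61) ✓
Therefore the multiplicative order of 57 modulo 61 is 15.

15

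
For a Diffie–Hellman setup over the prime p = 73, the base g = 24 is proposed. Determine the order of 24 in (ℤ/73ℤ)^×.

By Lagrange's theorem, ord_73(24) divides φ(73) = 73 − 1 = 72 = 2^3 · 3^2.
Divisors of 72: 1, 2, 3, 4, 6, 8, 9, 12, 18, 24, 36, 72.
Evaluate successive powers at the divisors of 72:
24^1 ≡ 24
24^2 ≡ 65
24^3 ≡ 27
24^4 ≡ 64
24^6 ≡ 72
24^8 ≡ 8
24^9 ≡ 46
24^12 ≡ 1
Hence ord(24) = 12.

12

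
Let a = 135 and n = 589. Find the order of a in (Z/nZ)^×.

The order of 135 must divide φ(589) = φ(19·31) = (19−1)·(31−1) = 18·30 = 540 = 2^2 · 3^3 · 5.
Divisors of 540: 1, 2, 3, 4, 5, 6, 9, 10, 12, 15, 18, 20, 27, 30, 36, 45, 54, 60, 90, 108, 135, 180, 270, 540.
Compute 135^d (mod 589) for the divisors d until we hit 1:
135^1 ≡ 135 (mod 589)
135^2 ≡ 555 (mod 589)
135^3 ≡ 122 (mod 589)
135^4 ≡ 567 (mod 589)
135^5 ≡ 564 (mod 589)
135^6 ≡ 159 (mod 589)
135^9 ≡ 550 (mod 589)
135^10 ≡ 36 (mod 589)
135^12 ≡ 543 (mod 589)
135^15 ≡ 278 (mod 589)
135^18 ≡ 343 (mod 589)
135^20 ≡ 118 (mod 589)
135^27 ≡ 170 (mod 589)
135^30 ≡ 125 (mod 589)
135^36 ≡ 438 (mod 589)
135^45 ≡ 588 (mod 589)
135^54 ≡ 39 (mod 589)
135^60 ≡ 311 (mod 589)
135^90 ≡ 1 (mod 589) ✓
The smallest such exponent is 90, so the order of 135 is 90.

90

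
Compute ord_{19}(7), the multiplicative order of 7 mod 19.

3

Since 7 ∈ (Z/19Z)^×, its order divides φ(19) = 19 − 1 = 18 = 2 · 3^2.
Divisors of 18: 1, 2, 3, 6, 9, 18.
Check 7^d mod 19 for each divisor in increasing order:
7^1 ≡ 7
7^2 ≡ 11
7^3 ≡ 1
The smallest such exponent is 3, so the order of 7 is 3.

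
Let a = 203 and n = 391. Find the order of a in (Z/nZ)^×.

22

By Lagrange's theorem, ord_391(203) divides φ(391) = φ(17·23) = (17−1)·(23−1) = 16·22 = 352 = 2^5 · 11.
Divisors of 352: 1, 2, 4, 8, 11, 16, 22, 32, 44, 88, 176, 352.
Compute 203^d (mod 391) for the divisors d until we hit 1:
203^1 ≡ 203
203^2 ≡ 154
203^4 ≡ 256
203^8 ≡ 239
203^11 ≡ 390
203^16 ≡ 35
203^22 ≡ 1
Hence ord(203) = 22.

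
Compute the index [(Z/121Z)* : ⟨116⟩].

Since 116 ∈ (Z/121Z)^×, its order divides φ(121) = φ(11^2) = 11·(11−1) = 110 = 2 · 5 · 11.
Divisors of 110: 1, 2, 5, 10, 11, 22, 55, 110.
Evaluate successive powers at the divisors of 110:
116^1 ≡ 116 (mod 121)
116^2 ≡ 25 (mod 121)
116^5 ≡ 21 (mod 121)
116^10 ≡ 78 (mod 121)
116^11 ≡ 94 (mod 121)
116^22 ≡ 3 (mod 121)
116^55 ≡ 120 (mod 121)
116^110 ≡ 1 (mod 121) ✓
So ord_121(116) = 110, hence |⟨116⟩| = 110.
The index is φ(121) / ord(116) = 110 / 110 = 1.

1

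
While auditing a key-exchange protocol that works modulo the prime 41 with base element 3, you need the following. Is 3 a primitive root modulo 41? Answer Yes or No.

φ(41) = 41 − 1 = 40 = 2^3 · 5.
It suffices to check that the order of 3 is not a proper divisor of 40: compute 3^(40/q) for q ∈ {2, 5}.
3^20 ≡ 40 (mod 41)  [q = 2: ≢ 1 ✓]
3^8 ≡ 1 (mod 41)  [q = 5: ≡ 1 ✗]
3^8 ≡ 1 shows ord(3) | 8, strictly less than φ(41); not a primitive root.

No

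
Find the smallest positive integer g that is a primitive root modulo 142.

φ(142) = φ(2)·φ(71) = 1·70 = 70 = 2 · 5 · 7.
Test candidates g = 2, 3, … against the prime factors q ∈ {2, 5, 7} of φ(142): g is a generator iff g^(70/q) ≢ 1 for every such q.
g = 2: gcd(2, 142) = 2 > 1, not a unit — skip.
g = 3: 3^35 ≡ 1 — hits 1, so not a primitive root.
g = 4: gcd(4, 142) = 2 > 1, not a unit — skip.
g = 5: 5^35 ≡ 1 — hits 1, so not a primitive root.
g = 6: gcd(6, 142) = 2 > 1, not a unit — skip.
g = 7: 7^35 ≡ 141; 7^14 ≡ 125; 7^10 ≡ 45 — none is 1, so 7 is a primitive root.
The smallest primitive root modulo 142 is 7.

7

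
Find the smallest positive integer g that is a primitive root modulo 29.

2

φ(29) = 29 − 1 = 28 = 2^2 · 7.
g is a primitive root iff g^(28/q) ≢ 1 (mod 29) for each prime q ∈ {2, 7}.
g = 2: 2^14 ≡ 28; 2^4 ≡ 16 — none is 1, so 2 is a primitive root.
The smallest primitive root modulo 29 is 2.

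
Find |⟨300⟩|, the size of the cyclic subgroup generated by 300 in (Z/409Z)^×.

204

ord(300) | φ(409) = 409 − 1 = 408 = 2^3 · 3 · 17.
Divisors of 408: 1, 2, 3, 4, 6, 8, 12, 17, 24, 34, 51, 68, 102, 136, 204, 408.
Compute 300^d (mod 409) for the divisors d until we hit 1:
300^1 ≡ 300 (mod 409)
300^2 ≡ 20 (mod 409)
300^3 ≡ 274 (mod 409)
300^4 ≡ 400 (mod 409)
300^6 ≡ 229 (mod 409)
300^8 ≡ 81 (mod 409)
300^12 ≡ 89 (mod 409)
300^17 ≡ 192 (mod 409)
300^24 ≡ 150 (mod 409)
300^34 ≡ 54 (mod 409)
300^51 ≡ 143 (mod 409)
300^68 ≡ 53 (mod 409)
300^102 ≡ 408 (mod 409)
300^136 ≡ 355 (mod 409)
300^204 ≡ 1 (mod 409) ✓
Therefore the multiplicative order of 300 modulo 409 is 204.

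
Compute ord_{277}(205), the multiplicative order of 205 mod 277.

276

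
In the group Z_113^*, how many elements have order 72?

0

φ(113) = 113 − 1 = 112 = 2^4 · 7.
(Z/113Z)^× is cyclic (|G| = 112); a cyclic group of order m has exactly φ(d) elements of each order d | m, and none otherwise.
Here 112 is not a multiple of 72, so there are no elements of order 72.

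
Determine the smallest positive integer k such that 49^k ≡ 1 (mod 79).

The order of 49 must divide φ(79) = 79 − 1 = 78 = 2 · 3 · 13.
Divisors of 78: 1, 2, 3, 6, 13, 26, 39, 78.
Test each divisor d:
49^1 ≡ 49 (mod 79)
49^2 ≡ 31 (mod 79)
49^3 ≡ 18 (mod 79)
49^6 ≡ 8 (mod 79)
49^13 ≡ 55 (mod 79)
49^26 ≡ 23 (mod 79)
49^39 ≡ 1 (mod 79) ✓
Therefore the multiplicative order of 49 modulo 79 is 39.

39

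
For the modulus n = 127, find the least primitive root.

3

φ(127) = 127 − 1 = 126 = 2 · 3^2 · 7.
Test candidates g = 2, 3, … against the prime factors q ∈ {2, 3, 7} of φ(127): g is a generator iff g^(126/q) ≢ 1 for every such q.
g = 2: 2^63 ≡ 1 — hits 1, so not a primitive root.
g = 3: 3^63 ≡ 126; 3^42 ≡ 107; 3^18 ≡ 4 — none is 1, so 3 is a primitive root.
Hence the least primitive root of 127 is 3.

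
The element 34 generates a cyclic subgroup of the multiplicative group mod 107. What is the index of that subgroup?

Since 34 ∈ (Z/107Z)^×, its order divides φ(107) = 107 − 1 = 106 = 2 · 53.
Divisors of 106: 1, 2, 53, 106.
Compute 34^d (mod 107) for the divisors d until we hit 1:
34^1 ≡ 34 (mod 107)
34^2 ≡ 86 (mod 107)
34^53 ≡ 1 (mod 107) ✓
The order of 34 is 53, so the subgroup it generates has 53 elements.
The index is φ(107) / ord(34) = 106 / 53 = 2.

2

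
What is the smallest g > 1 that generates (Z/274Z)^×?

φ(274) = φ(2)·φ(137) = 1·136 = 136 = 2^3 · 17.
Test candidates g = 2, 3, … against the prime factors q ∈ {2, 17} of φ(274): g is a generator iff g^(136/q) ≢ 1 for every such q.
g = 2: gcd(2, 274) = 2 > 1, not a unit — skip.
g = 3: 3^68 ≡ 273; 3^8 ≡ 259 — none is 1, so 3 is a primitive root.
Hence the least primitive root of 274 is 3.

3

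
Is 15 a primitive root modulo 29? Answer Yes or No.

Yes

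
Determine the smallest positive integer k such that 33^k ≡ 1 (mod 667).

ord(33) | φ(667) = φ(23·29) = (23−1)·(29−1) = 22·28 = 616 = 2^3 · 7 · 11.
Divisors of 616: 1, 2, 4, 7, 8, 11, 14, 22, 28, 44, 56, 77, 88, 154, 308, 616.
Check 33^d mod 667 for each divisor in increasing order:
33^1 ≡ 33 (mod 667)
33^2 ≡ 422 (mod 667)
33^4 ≡ 662 (mod 667)
33^7 ≡ 405 (mod 667)
33^8 ≡ 25 (mod 667)
33^11 ≡ 643 (mod 667)
33^14 ≡ 610 (mod 667)
33^22 ≡ 576 (mod 667)
33^28 ≡ 581 (mod 667)
33^44 ≡ 277 (mod 667)
33^56 ≡ 59 (mod 667)
33^77 ≡ 666 (mod 667)
33^88 ≡ 24 (mod 667)
33^154 ≡ 1 (mod 667) ✓
Therefore the multiplicative order of 33 modulo 667 is 154.

154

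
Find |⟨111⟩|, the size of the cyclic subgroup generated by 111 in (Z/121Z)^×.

By Lagrange's theorem, ord_121(111) divides φ(121) = φ(11^2) = 11·(11−1) = 110 = 2 · 5 · 11.
Divisors of 110: 1, 2, 5, 10, 11, 22, 55, 110.
Evaluate successive powers at the divisors of 110:
111^1 ≡ 111 (mod 121)
111^2 ≡ 100 (mod 121)
111^5 ≡ 67 (mod 121)
111^10 ≡ 12 (mod 121)
111^11 ≡ 1 (mod 121) ✓
So ord_121(111) = 11.

11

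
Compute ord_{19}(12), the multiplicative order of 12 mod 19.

The order of 12 must divide φ(19) = 19 − 1 = 18 = 2 · 3^2.
Divisors of 18: 1, 2, 3, 6, 9, 18.
Check 12^d mod 19 for each divisor in increasing order:
12^1 ≡ 12 (mod 19)
12^2 ≡ 11 (mod 19)
12^3 ≡ 18 (mod 19)
12^6 ≡ 1 (mod 19) ✓
The smallest such exponent is 6, so the order of 12 is 6.

6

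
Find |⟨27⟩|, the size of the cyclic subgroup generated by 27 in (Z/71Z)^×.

The order of 27 must divide φ(71) = 71 − 1 = 70 = 2 · 5 · 7.
Divisors of 70: 1, 2, 5, 7, 10, 14, 35, 70.
Check 27^d mod 71 for each divisor in increasing order:
27^1 ≡ 27
27^2 ≡ 19
27^5 ≡ 20
27^7 ≡ 25
27^10 ≡ 45
27^14 ≡ 57
27^35 ≡ 1
The smallest such exponent is 35, so the order of 27 is 35.

35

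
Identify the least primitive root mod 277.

5

φ(277) = 277 − 1 = 276 = 2^2 · 3 · 23.
Test candidates g = 2, 3, … against the prime factors q ∈ {2, 3, 23} of φ(277): g is a generator iff g^(276/q) ≢ 1 for every such q.
g = 2: 2^138 ≡ 276; 2^92 ≡ 1 — hits 1, so not a primitive root.
g = 3: 3^138 ≡ 1 — hits 1, so not a primitive root.
g = 4: 4^138 ≡ 1 — hits 1, so not a primitive root.
g = 5: 5^138 ≡ 276; 5^92 ≡ 116; 5^12 ≡ 27 — none is 1, so 5 is a primitive root.
Hence the least primitive root of 277 is 5.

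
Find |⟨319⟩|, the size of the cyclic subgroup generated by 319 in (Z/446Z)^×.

222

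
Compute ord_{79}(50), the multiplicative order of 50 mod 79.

39

By Lagrange's theorem, ord_79(50) divides φ(79) = 79 − 1 = 78 = 2 · 3 · 13.
Divisors of 78: 1, 2, 3, 6, 13, 26, 39, 78.
Test each divisor d:
50^1 ≡ 50
50^2 ≡ 51
50^3 ≡ 22
50^6 ≡ 10
50^13 ≡ 23
50^26 ≡ 55
50^39 ≡ 1
Hence ord(50) = 39.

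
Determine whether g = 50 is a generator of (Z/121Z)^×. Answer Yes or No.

Yes

φ(121) = φ(11^2) = 11·(11−1) = 110 = 2 · 5 · 11.
It suffices to check that the order of 50 is not a proper divisor of 110: compute 50^(110/q) for q ∈ {2, 5, 11}.
50^55 ≡ 120 (mod 121)  [q = 2: ≢ 1 ✓]
50^22 ≡ 3 (mod 121)  [q = 5: ≢ 1 ✓]
50^10 ≡ 89 (mod 121)  [q = 11: ≢ 1 ✓]
None equal 1, so ord_121(50) = 110: 50 is a primitive root.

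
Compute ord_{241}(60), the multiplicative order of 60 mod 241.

12

The order of 60 must divide φ(241) = 241 − 1 = 240 = 2^4 · 3 · 5.
Divisors of 240: 1, 2, 3, 4, 5, 6, 8, 10, 12, 15, 16, 20, 24, 30, 40, 48, 60, 80, 120, 240.
Test each divisor d:
60^1 ≡ 60 (mod 241)
60^2 ≡ 226 (mod 241)
60^3 ≡ 64 (mod 241)
60^4 ≡ 225 (mod 241)
60^5 ≡ 4 (mod 241)
60^6 ≡ 240 (mod 241)
60^8 ≡ 15 (mod 241)
60^10 ≡ 16 (mod 241)
60^12 ≡ 1 (mod 241) ✓
So ord_241(60) = 12.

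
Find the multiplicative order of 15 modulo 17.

ord(15) | φ(17) = 17 − 1 = 16 = 2^4.
Divisors of 16: 1, 2, 4, 8, 16.
Compute 15^d (mod 17) for the divisors d until we hit 1:
15^1 ≡ 15
15^2 ≡ 4
15^4 ≡ 16
15^8 ≡ 1
So ord_17(15) = 8.

8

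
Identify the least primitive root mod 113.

3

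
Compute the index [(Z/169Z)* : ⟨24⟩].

Since 24 ∈ (Z/169Z)^×, its order divides φ(169) = φ(13^2) = 13·(13−1) = 156 = 2^2 · 3 · 13.
Divisors of 156: 1, 2, 3, 4, 6, 12, 13, 26, 39, 52, 78, 156.
Test each divisor d:
24^1 ≡ 24 (mod 169)
24^2 ≡ 69 (mod 169)
24^3 ≡ 135 (mod 169)
24^4 ≡ 29 (mod 169)
24^6 ≡ 142 (mod 169)
24^12 ≡ 53 (mod 169)
24^13 ≡ 89 (mod 169)
24^26 ≡ 147 (mod 169)
24^39 ≡ 70 (mod 169)
24^52 ≡ 146 (mod 169)
24^78 ≡ 168 (mod 169)
24^156 ≡ 1 (mod 169) ✓
The order of 24 is 156, so the subgroup it generates has 156 elements.
The index is φ(169) / ord(24) = 156 / 156 = 1.

1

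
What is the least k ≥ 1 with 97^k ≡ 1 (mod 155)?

ord(97) | φ(155) = φ(5·31) = (5−1)·(31−1) = 4·30 = 120 = 2^3 · 3 · 5.
Divisors of 120: 1, 2, 3, 4, 5, 6, 8, 10, 12, 15, 20, 24, 30, 40, 60, 120.
Test each divisor d:
97^1 ≡ 97 (mod 155)
97^2 ≡ 109 (mod 155)
97^3 ≡ 33 (mod 155)
97^4 ≡ 101 (mod 155)
97^5 ≡ 32 (mod 155)
97^6 ≡ 4 (mod 155)
97^8 ≡ 126 (mod 155)
97^10 ≡ 94 (mod 155)
97^12 ≡ 16 (mod 155)
97^15 ≡ 63 (mod 155)
97^20 ≡ 1 (mod 155) ✓
The smallest such exponent is 20, so the order of 97 is 20.

20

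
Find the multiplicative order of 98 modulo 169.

156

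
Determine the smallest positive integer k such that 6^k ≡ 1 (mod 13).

12

ord(6) | φ(13) = 13 − 1 = 12 = 2^2 · 3.
Divisors of 12: 1, 2, 3, 4, 6, 12.
Check 6^d mod 13 for each divisor in increasing order:
6^1 ≡ 6
6^2 ≡ 10
6^3 ≡ 8
6^4 ≡ 9
6^6 ≡ 12
6^12 ≡ 1
So ord_13(6) = 12.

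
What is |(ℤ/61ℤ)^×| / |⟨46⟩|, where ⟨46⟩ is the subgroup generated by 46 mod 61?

2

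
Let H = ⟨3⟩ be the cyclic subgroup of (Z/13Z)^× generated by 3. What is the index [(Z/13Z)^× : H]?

The order of 3 must divide φ(13) = 13 − 1 = 12 = 2^2 · 3.
Divisors of 12: 1, 2, 3, 4, 6, 12.
Compute 3^d (mod 13) for the divisors d until we hit 1:
3^1 ≡ 3 (mod 13)
3^2 ≡ 9 (mod 13)
3^3 ≡ 1 (mod 13) ✓
Thus |⟨3⟩| = ord(3) = 3.
The index is φ(13) / ord(3) = 12 / 3 = 4.

4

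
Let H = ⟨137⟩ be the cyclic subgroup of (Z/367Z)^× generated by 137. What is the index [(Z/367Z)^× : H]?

6

By Lagrange's theorem, ord_367(137) divides φ(367) = 367 − 1 = 366 = 2 · 3 · 61.
Divisors of 366: 1, 2, 3, 6, 61, 122, 183, 366.
Evaluate successive powers at the divisors of 366:
137^1 ≡ 137
137^2 ≡ 52
137^3 ≡ 151
137^6 ≡ 47
137^61 ≡ 1
The order of 137 is 61, so the subgroup it generates has 61 elements.
The index is φ(367) / ord(137) = 366 / 61 = 6.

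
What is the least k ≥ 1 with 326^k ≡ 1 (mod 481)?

18

Since 326 ∈ (Z/481Z)^×, its order divides φ(481) = φ(13·37) = (13−1)·(37−1) = 12·36 = 432 = 2^4 · 3^3.
Divisors of 432: 1, 2, 3, 4, 6, 8, 9, 12, 16, 18, 24, 27, 36, 48, 54, 72, 108, 144, 216, 432.
Evaluate successive powers at the divisors of 432:
326^1 ≡ 326
326^2 ≡ 456
326^3 ≡ 27
326^4 ≡ 144
326^6 ≡ 248
326^8 ≡ 53
326^9 ≡ 443
326^12 ≡ 417
326^16 ≡ 404
326^18 ≡ 1
Therefore the multiplicative order of 326 modulo 481 is 18.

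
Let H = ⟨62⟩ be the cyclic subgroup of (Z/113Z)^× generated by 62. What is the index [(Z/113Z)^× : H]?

By Lagrange's theorem, ord_113(62) divides φ(113) = 113 − 1 = 112 = 2^4 · 7.
Divisors of 112: 1, 2, 4, 7, 8, 14, 16, 28, 56, 112.
Test each divisor d:
62^1 ≡ 62
62^2 ≡ 2
62^4 ≡ 4
62^7 ≡ 44
62^8 ≡ 16
62^14 ≡ 15
62^16 ≡ 30
62^28 ≡ 112
62^56 ≡ 1
The order of 62 is 56, so the subgroup it generates has 56 elements.
Index = |(Z/113Z)^×| / |⟨62⟩| = 112 / 56 = 2.

2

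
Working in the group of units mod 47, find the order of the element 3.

23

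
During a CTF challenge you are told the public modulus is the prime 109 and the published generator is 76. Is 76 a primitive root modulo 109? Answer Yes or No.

φ(109) = 109 − 1 = 108 = 2^2 · 3^3.
76 is a primitive root mod 109 iff 76^(φ(109)/q) ≢ 1 for every prime q | φ(109), i.e. q ∈ {2, 3}.
76^54 ≡ 108 (mod 109)  [q = 2: ≢ 1 ✓]
76^36 ≡ 1 (mod 109)  [q = 3: ≡ 1 ✗]
The check at q = 3 fails, so 76 generates a proper subgroup.

No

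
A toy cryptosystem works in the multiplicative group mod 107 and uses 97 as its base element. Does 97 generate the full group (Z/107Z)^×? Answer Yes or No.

Yes

φ(107) = 107 − 1 = 106 = 2 · 53.
It suffices to check that the order of 97 is not a proper divisor of 106: compute 97^(106/q) for q ∈ {2, 53}.
97^53 ≡ 106 (mod 107)  [q = 2: ≢ 1 ✓]
97^2 ≡ 100 (mod 107)  [q = 53: ≢ 1 ✓]
Every test exponent gives a nontrivial residue, hence 97 generates the full group.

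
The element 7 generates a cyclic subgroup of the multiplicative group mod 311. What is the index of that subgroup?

The order of 7 must divide φ(311) = 311 − 1 = 310 = 2 · 5 · 31.
Divisors of 310: 1, 2, 5, 10, 31, 62, 155, 310.
Compute 7^d (mod 311) for the divisors d until we hit 1:
7^1 ≡ 7
7^2 ≡ 49
7^5 ≡ 13
7^10 ≡ 169
7^31 ≡ 1
The order of 7 is 31, so the subgroup it generates has 31 elements.
The index is φ(311) / ord(7) = 310 / 31 = 10.

10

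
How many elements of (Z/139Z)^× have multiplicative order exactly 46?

22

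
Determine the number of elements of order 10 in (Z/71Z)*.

4

φ(71) = 71 − 1 = 70 = 2 · 5 · 7.
In a cyclic group of order 70, there are φ(d) elements of order d for each divisor d of 70, and zero for non-divisors.
10 = 2 · 5 divides 70, and φ(10) = 4.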